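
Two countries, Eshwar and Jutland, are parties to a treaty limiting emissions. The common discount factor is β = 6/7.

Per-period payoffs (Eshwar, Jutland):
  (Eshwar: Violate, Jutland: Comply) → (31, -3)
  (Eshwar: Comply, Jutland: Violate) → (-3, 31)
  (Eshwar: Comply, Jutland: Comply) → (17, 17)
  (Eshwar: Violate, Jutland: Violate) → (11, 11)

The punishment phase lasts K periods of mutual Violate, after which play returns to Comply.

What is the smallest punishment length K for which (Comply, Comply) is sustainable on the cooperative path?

IC: β(1−β^K)/(1−β) ≥ (31−17)/(17−11) = 7/3.
With β = 6/7: need 1 − β^K ≥ 7/3·(1−6/7)/(6/7), i.e. β^K ≤ 0.6111.
Since (6/7)^3 = 0.6297 and (6/7)^4 = 0.5398, the smallest such K is 4.

4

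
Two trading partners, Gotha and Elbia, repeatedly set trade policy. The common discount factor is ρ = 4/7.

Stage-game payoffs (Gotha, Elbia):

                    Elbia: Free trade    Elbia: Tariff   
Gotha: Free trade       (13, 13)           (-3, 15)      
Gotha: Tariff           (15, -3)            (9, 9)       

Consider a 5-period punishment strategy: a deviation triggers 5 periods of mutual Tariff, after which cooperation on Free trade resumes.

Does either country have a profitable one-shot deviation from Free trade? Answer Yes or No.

A one-shot deviation gives 15 now, then 9 for 5 periods, then back to 13.
Gain from deviating: (15−13) today; loss: (13−9) in each of the next 5 periods.
No-deviation condition: (13−9)(ρ+…+ρ^5) ≥ 15−13, i.e. ρ+…+ρ^5 ≥ 1/2.
At ρ = 4/7: ρ+…+ρ^5 = 1.2521 ≥ 0.5000.
So cooperation is sustainable.

No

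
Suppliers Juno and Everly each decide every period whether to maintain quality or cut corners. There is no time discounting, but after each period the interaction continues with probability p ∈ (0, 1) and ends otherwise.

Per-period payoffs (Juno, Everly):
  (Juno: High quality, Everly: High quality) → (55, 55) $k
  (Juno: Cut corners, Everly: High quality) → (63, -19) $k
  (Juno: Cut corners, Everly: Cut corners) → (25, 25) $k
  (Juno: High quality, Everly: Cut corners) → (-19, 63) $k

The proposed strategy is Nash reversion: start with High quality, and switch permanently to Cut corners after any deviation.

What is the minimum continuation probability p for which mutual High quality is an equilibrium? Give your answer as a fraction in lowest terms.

4/19

Expected cooperation value is 55 + p·55 + p²·55 + … = 55/(1−p); deviation gives 63 + p·25/(1−p).
55 ≥ 63(1−p) + 25p ⇒ 38p ≥ 8 ⇒ p ≥ 8/38 = 4/19.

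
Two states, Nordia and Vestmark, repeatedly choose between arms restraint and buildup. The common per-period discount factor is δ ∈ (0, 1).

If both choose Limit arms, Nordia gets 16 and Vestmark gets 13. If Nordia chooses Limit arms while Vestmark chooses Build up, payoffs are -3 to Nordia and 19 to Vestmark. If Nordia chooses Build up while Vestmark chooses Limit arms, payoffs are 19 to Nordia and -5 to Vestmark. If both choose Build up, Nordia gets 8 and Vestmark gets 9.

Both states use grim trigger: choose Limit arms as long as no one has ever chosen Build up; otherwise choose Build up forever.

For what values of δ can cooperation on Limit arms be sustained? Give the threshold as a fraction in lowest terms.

3/5

For Nordia: deviation gain 19−16 = 3, per-period punishment loss 16−8 = 8. IC gives δ ≥ 3/11.
For Vestmark: gain 6, loss 4 per period, so δ ≥ 6/10 = 3/5.
The tighter constraint is Vestmark's, so cooperation needs δ ≥ 3/5.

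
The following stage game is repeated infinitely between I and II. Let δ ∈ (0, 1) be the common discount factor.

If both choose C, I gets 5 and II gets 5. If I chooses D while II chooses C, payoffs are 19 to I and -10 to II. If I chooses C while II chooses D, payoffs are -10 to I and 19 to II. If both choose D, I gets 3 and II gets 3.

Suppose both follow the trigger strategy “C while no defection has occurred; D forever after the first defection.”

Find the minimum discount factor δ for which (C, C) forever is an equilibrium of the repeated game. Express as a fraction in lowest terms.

Under grim trigger the critical discount factor is (T−C)/(T−P) with T = 19, C = 5, P = 3.
δ* = (19−5)/(19−3) = 14/16 = 7/8.

7/8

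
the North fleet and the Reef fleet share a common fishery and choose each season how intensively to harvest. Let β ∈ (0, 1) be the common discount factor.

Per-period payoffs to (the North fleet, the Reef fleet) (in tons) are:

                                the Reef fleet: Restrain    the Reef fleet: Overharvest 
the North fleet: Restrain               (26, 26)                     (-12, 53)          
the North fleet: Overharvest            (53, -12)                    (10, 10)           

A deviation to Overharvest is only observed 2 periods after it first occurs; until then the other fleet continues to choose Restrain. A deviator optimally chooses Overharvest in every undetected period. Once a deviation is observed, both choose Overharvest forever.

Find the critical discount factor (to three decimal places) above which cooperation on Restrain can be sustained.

A deviator earns 53 for 2 periods, then 10 forever; cooperating earns 26 forever. Multiplying the IC by (1−β):
26 ≥ 53(1−β^2) + 10β^2, so 43·β^2 ≥ 27 and β^2 ≥ 27/43.
β ≥ (27/43)^(1/2) ≈ 0.792.

0.792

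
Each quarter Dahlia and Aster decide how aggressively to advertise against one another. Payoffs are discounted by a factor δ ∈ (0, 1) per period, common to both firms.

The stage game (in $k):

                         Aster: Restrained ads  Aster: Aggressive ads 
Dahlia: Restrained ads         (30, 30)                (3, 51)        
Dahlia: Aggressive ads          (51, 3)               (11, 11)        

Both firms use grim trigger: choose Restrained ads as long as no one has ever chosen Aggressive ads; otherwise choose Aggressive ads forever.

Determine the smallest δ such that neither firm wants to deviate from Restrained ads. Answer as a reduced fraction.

30/(1−δ) ≥ 51 + 11δ/(1−δ)
30 ≥ 51 − 40δ
δ ≥ 21/40.

21/40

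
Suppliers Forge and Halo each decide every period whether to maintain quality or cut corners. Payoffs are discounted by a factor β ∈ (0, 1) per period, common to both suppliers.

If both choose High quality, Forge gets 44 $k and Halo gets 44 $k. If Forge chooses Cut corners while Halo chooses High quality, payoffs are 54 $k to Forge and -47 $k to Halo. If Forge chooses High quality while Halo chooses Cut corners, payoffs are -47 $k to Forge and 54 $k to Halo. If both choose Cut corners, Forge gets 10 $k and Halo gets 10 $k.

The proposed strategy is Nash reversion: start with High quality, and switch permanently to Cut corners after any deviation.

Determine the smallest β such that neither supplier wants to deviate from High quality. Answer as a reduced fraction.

44/(1−β) ≥ 54 + 10β/(1−β)
44 ≥ 54 − 44β
β ≥ 10/44 = 5/22.

5/22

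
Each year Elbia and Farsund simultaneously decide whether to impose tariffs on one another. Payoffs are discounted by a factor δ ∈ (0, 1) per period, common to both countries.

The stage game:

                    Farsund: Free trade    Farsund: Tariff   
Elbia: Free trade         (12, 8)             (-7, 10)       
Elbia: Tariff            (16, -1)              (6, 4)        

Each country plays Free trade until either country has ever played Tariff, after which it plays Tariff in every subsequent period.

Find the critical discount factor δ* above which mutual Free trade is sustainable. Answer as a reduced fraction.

2/5

Elbia's threshold: (16−12)/(16−6) = 2/5.
Farsund's threshold: (10−8)/(10−4) = 1/3.
2/5 > 1/3, so Elbia binds and δ* = 2/5.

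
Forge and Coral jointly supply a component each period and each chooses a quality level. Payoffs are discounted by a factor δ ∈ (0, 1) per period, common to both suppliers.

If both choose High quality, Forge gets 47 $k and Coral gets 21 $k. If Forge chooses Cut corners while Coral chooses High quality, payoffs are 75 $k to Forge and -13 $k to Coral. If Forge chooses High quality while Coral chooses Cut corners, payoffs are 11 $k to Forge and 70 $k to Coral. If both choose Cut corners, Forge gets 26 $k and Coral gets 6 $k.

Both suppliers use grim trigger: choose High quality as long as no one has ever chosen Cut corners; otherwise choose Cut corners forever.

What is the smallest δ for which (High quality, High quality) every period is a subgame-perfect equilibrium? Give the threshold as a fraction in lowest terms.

Forge's threshold: (75−47)/(75−26) = 4/7.
Coral's threshold: (70−21)/(70−6) = 49/64.
4/7 < 49/64, so Coral binds and δ* = 49/64.

49/64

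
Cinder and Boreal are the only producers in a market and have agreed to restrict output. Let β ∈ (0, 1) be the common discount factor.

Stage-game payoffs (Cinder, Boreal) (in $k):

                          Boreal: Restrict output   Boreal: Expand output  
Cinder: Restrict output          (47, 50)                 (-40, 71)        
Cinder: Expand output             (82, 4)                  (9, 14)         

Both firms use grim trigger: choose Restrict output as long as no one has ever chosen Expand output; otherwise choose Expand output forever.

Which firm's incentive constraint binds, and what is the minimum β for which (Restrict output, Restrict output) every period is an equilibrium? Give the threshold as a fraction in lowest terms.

Cinder; β ≥ 35/73

Cinder's threshold: (82−47)/(82−9) = 35/73.
Boreal's threshold: (71−50)/(71−14) = 7/19.
35/73 > 7/19, so Cinder binds and β* = 35/73.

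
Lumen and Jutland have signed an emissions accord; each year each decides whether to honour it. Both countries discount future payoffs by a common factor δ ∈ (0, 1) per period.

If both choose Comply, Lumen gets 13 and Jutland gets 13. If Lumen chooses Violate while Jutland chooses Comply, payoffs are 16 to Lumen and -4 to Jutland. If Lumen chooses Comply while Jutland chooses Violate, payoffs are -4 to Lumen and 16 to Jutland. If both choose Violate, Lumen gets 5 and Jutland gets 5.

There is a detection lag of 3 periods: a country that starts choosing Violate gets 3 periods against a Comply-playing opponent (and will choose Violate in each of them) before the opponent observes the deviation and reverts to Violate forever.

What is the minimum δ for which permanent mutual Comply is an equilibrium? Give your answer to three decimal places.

Deviating for the 3 undetected periods gains 16−13 = 3 per period over cooperation, then loses 13−5 = 8 per period forever once punishment starts.
Gain: 3(1 + δ + … + δ^2); loss: 8·δ^3/(1−δ).
No profitable deviation ⇔ 3(1−δ^3) ≤ 8·δ^3, i.e. δ^3 ≥ 3/(3+8) = 3/11.
Hence δ ≥ (3/11)^(1/3) ≈ 0.648.

0.648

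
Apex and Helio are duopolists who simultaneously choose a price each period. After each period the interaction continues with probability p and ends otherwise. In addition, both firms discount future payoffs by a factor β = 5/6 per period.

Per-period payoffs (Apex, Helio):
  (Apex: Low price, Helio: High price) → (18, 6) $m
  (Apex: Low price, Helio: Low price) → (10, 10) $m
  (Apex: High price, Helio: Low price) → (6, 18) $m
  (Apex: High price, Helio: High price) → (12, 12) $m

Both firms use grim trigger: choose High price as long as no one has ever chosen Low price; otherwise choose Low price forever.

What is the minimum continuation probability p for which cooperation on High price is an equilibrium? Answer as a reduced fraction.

Expected continuation weight on next period's payoff is β·p = 5/6·p, which plays the role of the discount factor.
Cooperation requires 5/6·p ≥ (18−12)/(18−10) = 3/4, hence p ≥ 9/10.

9/10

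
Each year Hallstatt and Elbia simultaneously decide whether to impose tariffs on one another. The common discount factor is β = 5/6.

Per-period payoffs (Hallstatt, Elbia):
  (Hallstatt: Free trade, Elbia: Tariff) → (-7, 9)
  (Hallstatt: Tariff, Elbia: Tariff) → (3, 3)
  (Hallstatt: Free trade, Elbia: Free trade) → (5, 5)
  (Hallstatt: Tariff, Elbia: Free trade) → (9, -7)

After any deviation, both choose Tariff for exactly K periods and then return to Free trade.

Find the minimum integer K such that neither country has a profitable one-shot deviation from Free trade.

No profitable deviation requires (5−3)(β+…+β^K) ≥ 9−5, i.e. β+…+β^K ≥ 2 ≈ 2.0000.
With β = 5/6, the partial sums are K=1: 0.8333, K=2: 1.5278, K=3: 2.1065.
K = 3 is the first length at which the sum reaches 2.0000.

3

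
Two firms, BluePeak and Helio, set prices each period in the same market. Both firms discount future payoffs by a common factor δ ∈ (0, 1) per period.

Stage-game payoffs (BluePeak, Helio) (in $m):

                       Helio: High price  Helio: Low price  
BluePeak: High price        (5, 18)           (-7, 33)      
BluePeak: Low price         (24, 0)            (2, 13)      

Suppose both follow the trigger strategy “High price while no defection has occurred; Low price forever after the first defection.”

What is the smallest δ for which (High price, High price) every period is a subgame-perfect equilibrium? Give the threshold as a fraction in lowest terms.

For BluePeak: deviation gain 24−5 = 19, per-period punishment loss 5−2 = 3. IC gives δ ≥ 19/22.
For Helio: gain 15, loss 5 per period, so δ ≥ 15/20 = 3/4.
The tighter constraint is BluePeak's, so cooperation needs δ ≥ 19/22.

19/22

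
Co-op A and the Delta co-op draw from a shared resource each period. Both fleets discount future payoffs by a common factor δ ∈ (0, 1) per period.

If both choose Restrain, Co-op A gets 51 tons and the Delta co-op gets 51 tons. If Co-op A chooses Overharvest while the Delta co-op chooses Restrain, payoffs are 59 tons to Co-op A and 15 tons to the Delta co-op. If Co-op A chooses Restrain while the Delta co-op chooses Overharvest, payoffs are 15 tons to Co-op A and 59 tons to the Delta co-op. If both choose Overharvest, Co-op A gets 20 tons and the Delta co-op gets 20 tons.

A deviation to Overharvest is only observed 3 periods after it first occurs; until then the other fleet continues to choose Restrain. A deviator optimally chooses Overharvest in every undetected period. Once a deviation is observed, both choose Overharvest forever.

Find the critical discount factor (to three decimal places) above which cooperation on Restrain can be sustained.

0.590

Deviating for the 3 undetected periods gains 59−51 = 8 per period over cooperation, then loses 51−20 = 31 per period forever once punishment starts.
Gain: 8(1 + δ + … + δ^2); loss: 31·δ^3/(1−δ).
No profitable deviation ⇔ 8(1−δ^3) ≤ 31·δ^3, i.e. δ^3 ≥ 8/(8+31) = 8/39.
Hence δ ≥ (8/39)^(1/3) ≈ 0.590.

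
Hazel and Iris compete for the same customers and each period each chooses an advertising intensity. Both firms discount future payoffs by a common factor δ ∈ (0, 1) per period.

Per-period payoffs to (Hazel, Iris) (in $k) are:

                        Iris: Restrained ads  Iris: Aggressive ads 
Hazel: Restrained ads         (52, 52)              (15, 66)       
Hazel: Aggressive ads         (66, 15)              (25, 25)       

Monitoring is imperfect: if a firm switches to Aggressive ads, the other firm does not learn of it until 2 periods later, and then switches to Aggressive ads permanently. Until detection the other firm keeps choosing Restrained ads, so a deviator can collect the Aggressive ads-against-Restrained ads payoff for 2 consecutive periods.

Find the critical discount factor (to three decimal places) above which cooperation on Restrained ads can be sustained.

0.584

A deviator earns 66 for 2 periods, then 25 forever; cooperating earns 52 forever. Multiplying the IC by (1−δ):
52 ≥ 66(1−δ^2) + 25δ^2, so 41·δ^2 ≥ 14 and δ^2 ≥ 14/41.
δ ≥ (14/41)^(1/2) ≈ 0.584.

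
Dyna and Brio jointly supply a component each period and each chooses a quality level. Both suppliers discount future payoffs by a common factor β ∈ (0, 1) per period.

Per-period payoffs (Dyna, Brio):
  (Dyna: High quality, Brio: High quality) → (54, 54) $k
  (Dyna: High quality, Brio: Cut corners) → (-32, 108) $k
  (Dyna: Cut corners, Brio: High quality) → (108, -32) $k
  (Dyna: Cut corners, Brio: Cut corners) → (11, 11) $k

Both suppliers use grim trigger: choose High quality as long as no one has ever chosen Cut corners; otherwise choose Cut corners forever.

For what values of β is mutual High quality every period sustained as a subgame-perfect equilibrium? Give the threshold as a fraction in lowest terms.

54/97

One-period gain from deviating is 108 − 54 = 54. The loss is 54 − 11 = 43 in every subsequent period, with present value 43·β/(1−β).
Deviation is unprofitable when 43·β/(1−β) ≥ 54, i.e. β/(1−β) ≥ 54/43.
Equivalently β ≥ 54/(54+43) = 54/97.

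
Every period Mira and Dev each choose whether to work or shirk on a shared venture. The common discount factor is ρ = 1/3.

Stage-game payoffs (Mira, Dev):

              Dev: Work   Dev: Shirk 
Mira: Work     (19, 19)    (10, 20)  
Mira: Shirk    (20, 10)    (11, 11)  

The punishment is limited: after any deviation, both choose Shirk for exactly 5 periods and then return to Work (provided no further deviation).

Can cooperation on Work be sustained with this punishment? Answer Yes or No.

Yes

A one-shot deviation gives 20 now, then 11 for 5 periods, then back to 19.
Gain from deviating: (20−19) today; loss: (19−11) in each of the next 5 periods.
No-deviation condition: (19−11)(ρ+…+ρ^5) ≥ 20−19, i.e. ρ+…+ρ^5 ≥ 1/8.
At ρ = 1/3: ρ+…+ρ^5 = 0.4979 ≥ 0.1250.
So cooperation is sustainable.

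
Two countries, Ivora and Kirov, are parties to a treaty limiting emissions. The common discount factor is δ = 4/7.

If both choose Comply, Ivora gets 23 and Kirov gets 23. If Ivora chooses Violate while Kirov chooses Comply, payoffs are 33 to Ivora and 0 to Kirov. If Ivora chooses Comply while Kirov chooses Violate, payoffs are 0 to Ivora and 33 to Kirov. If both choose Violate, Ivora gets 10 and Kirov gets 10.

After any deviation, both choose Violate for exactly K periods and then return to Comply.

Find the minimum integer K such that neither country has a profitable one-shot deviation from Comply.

Need Σ_{k=1}^{K} δ^k ≥ (33−23)/(23−10) = 0.7692 at δ = 4/7.
At K = 1 the sum is 0.5714 < 0.7692; at K = 2 it is 0.8980 ≥ 0.7692.
So the minimum punishment length is K = 2.

2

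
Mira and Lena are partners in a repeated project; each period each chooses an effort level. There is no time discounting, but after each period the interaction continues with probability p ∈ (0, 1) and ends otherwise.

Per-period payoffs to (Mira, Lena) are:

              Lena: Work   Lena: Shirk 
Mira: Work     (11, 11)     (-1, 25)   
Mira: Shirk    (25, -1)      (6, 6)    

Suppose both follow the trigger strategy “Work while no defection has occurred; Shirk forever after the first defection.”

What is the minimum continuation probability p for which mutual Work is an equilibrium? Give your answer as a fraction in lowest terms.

14/19

Expected cooperation value is 11 + p·11 + p²·11 + … = 11/(1−p); deviation gives 25 + p·6/(1−p).
11 ≥ 25(1−p) + 6p ⇒ 19p ≥ 14 ⇒ p ≥ 14/19.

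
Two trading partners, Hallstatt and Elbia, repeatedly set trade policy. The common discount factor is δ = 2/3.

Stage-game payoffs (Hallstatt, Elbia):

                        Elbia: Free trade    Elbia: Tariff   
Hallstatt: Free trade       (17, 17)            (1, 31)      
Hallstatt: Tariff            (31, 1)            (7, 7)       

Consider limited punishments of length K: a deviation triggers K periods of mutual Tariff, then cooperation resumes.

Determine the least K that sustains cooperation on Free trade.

No profitable deviation requires (17−7)(δ+…+δ^K) ≥ 31−17, i.e. δ+…+δ^K ≥ 7/5 ≈ 1.4000.
With δ = 2/3, the partial sums are K=1: 0.6667, K=2: 1.1111, K=3: 1.4074.
K = 3 is the first length at which the sum reaches 1.4000.

3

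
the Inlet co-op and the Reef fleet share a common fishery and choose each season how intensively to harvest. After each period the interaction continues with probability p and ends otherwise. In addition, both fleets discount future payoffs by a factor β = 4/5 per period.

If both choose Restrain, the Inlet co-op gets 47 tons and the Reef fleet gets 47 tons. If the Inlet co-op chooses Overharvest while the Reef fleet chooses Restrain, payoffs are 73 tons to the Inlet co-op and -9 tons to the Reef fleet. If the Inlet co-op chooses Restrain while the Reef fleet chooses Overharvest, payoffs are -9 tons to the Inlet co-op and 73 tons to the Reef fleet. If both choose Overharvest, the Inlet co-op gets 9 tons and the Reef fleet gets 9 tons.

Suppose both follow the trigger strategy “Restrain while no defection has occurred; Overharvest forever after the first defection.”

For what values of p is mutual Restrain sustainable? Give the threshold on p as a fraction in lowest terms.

Expected continuation weight on next period's payoff is β·p = 4/5·p, which plays the role of the discount factor.
Cooperation requires 4/5·p ≥ (73−47)/(73−9) = 13/32, hence p ≥ 65/128.

65/128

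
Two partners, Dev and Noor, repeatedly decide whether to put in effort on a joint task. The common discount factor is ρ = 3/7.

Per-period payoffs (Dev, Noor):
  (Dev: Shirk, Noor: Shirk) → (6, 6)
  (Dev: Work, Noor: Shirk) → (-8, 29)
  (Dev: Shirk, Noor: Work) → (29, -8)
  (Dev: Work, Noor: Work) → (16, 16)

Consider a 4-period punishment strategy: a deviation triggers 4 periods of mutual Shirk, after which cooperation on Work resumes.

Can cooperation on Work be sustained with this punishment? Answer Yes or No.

Comparing payoff streams over the 5 periods until play realigns: cooperate → 16(1+ρ+…+ρ^4); deviate → 29 + 6(ρ+…+ρ^4).
Cooperation is sustained iff (16−6)(ρ+…+ρ^4) ≥ 29−16.
ρ+…+ρ^4 = 3/7·(1−(3/7)^4)/(1−3/7) = 0.7247, and (29−16)/(16−6) = 1.3000.
0.7247 < 1.3000, so cooperation is not sustainable.

No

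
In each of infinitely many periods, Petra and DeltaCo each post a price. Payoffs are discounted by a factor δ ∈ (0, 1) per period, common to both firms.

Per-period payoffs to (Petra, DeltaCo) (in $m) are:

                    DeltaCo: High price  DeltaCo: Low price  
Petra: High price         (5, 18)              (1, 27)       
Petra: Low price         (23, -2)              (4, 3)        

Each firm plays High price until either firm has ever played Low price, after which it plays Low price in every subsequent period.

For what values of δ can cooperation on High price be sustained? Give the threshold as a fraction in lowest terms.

18/19

Petra's threshold: (23−5)/(23−4) = 18/19.
DeltaCo's threshold: (27−18)/(27−3) = 3/8.
18/19 > 3/8, so Petra binds and δ* = 18/19.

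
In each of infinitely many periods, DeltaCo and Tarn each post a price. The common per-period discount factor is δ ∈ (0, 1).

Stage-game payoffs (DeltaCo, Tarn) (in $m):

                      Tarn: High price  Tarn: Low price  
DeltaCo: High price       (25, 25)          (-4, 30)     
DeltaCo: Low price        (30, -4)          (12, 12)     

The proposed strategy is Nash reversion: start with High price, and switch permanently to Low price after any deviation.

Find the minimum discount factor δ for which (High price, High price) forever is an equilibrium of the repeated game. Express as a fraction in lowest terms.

5/18

25/(1−δ) ≥ 30 + 12δ/(1−δ)
25 ≥ 30 − 18δ
δ ≥ 5/18.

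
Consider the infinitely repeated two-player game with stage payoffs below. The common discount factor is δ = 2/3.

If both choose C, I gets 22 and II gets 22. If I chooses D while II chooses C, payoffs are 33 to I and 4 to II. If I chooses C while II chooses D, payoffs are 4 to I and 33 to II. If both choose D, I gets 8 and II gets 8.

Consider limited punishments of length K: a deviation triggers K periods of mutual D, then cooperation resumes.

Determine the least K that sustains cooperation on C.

No profitable deviation requires (22−8)(δ+…+δ^K) ≥ 33−22, i.e. δ+…+δ^K ≥ 11/14 ≈ 0.7857.
With δ = 2/3, the partial sums are K=1: 0.6667, K=2: 1.1111.
K = 2 is the first length at which the sum reaches 0.7857.

2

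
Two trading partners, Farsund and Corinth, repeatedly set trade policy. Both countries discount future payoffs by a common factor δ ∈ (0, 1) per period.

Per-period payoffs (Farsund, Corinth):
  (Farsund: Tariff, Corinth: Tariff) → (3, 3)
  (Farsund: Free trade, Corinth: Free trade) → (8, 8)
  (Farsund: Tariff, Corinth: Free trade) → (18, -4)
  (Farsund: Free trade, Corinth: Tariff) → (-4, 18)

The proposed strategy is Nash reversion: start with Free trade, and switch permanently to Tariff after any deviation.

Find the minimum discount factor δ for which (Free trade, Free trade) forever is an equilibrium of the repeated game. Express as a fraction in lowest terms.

2/3

One-period gain from deviating is 18 − 8 = 10. The loss is 8 − 3 = 5 in every subsequent period, with present value 5·δ/(1−δ).
Deviation is unprofitable when 5·δ/(1−δ) ≥ 10, i.e. δ/(1−δ) ≥ 2.
Equivalently δ ≥ 10/(10+5) = 2/3.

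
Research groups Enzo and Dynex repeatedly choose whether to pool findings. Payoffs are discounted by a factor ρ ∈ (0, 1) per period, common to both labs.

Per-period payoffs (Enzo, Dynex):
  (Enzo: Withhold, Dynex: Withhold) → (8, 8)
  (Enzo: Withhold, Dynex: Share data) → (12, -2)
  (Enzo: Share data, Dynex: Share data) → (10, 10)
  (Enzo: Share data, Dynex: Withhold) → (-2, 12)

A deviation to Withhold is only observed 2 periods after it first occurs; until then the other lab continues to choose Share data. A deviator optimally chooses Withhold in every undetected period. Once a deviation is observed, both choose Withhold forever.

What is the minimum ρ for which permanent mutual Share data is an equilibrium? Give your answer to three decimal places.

0.707

Deviating for the 2 undetected periods gains 12−10 = 2 per period over cooperation, then loses 10−8 = 2 per period forever once punishment starts.
Gain: 2(1 + ρ + … + ρ^1); loss: 2·ρ^2/(1−ρ).
No profitable deviation ⇔ 2(1−ρ^2) ≤ 2·ρ^2, i.e. ρ^2 ≥ 2/(2+2) = 1/2.
Hence ρ ≥ (1/2)^(1/2) ≈ 0.707.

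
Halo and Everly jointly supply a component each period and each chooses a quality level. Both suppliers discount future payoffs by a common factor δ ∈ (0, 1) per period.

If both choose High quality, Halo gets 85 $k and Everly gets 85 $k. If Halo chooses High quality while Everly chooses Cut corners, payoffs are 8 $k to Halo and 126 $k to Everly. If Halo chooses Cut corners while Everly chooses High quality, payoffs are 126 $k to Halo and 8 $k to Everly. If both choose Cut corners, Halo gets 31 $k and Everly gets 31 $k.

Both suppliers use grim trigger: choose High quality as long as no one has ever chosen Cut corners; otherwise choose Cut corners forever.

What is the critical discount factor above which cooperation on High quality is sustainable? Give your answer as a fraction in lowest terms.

One-period gain from deviating is 126 − 85 = 41. The loss is 85 − 31 = 54 in every subsequent period, with present value 54·δ/(1−δ).
Deviation is unprofitable when 54·δ/(1−δ) ≥ 41, i.e. δ/(1−δ) ≥ 41/54.
Equivalently δ ≥ 41/(41+54) = 41/95.

41/95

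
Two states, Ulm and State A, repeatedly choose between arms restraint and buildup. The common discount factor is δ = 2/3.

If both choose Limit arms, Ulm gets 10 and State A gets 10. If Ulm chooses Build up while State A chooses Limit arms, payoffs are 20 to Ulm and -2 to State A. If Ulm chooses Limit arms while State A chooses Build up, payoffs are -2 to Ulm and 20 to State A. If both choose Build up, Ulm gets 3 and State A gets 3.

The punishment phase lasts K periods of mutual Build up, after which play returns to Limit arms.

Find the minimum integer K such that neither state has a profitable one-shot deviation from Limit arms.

No profitable deviation requires (10−3)(δ+…+δ^K) ≥ 20−10, i.e. δ+…+δ^K ≥ 10/7 ≈ 1.4286.
With δ = 2/3, the partial sums are K=1: 0.6667, K=2: 1.1111, K=3: 1.4074, K=4: 1.6049.
K = 4 is the first length at which the sum reaches 1.4286.

4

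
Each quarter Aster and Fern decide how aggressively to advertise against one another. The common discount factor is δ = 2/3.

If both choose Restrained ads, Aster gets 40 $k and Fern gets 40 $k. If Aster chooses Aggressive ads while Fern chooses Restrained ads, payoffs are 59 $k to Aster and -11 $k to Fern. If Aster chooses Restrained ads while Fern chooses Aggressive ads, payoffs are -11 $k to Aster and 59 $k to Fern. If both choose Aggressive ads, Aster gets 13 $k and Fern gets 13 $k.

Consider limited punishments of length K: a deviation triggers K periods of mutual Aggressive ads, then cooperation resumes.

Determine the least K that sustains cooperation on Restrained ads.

Need Σ_{k=1}^{K} δ^k ≥ (59−40)/(40−13) = 0.7037 at δ = 2/3.
At K = 1 the sum is 0.6667 < 0.7037; at K = 2 it is 1.1111 ≥ 0.7037.
So the minimum punishment length is K = 2.

2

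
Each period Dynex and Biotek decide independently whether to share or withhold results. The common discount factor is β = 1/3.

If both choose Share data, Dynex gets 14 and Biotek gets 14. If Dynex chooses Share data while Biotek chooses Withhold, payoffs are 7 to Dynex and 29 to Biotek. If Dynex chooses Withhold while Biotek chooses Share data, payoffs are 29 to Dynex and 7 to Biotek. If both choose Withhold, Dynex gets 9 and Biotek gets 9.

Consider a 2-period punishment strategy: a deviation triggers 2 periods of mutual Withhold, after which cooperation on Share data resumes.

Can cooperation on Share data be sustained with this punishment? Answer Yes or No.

No

IC: β+…+β^2 ≥ (29−14)/(14−9) = 3.
At β = 1/3: partial sum = 0.4444 < 3.0000. Cooperation not sustainable.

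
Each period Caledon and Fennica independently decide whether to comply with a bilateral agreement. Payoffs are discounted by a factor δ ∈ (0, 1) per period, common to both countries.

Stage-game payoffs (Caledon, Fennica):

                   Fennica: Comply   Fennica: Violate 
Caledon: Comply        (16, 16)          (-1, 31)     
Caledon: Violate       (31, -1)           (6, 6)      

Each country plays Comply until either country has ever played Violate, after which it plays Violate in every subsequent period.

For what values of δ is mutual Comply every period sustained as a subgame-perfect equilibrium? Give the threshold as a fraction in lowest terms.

One-period gain from deviating is 31 − 16 = 15. The loss is 16 − 6 = 10 in every subsequent period, with present value 10·δ/(1−δ).
Deviation is unprofitable when 10·δ/(1−δ) ≥ 15, i.e. δ/(1−δ) ≥ 3/2.
Equivalently δ ≥ 15/(15+10) = 3/5.

3/5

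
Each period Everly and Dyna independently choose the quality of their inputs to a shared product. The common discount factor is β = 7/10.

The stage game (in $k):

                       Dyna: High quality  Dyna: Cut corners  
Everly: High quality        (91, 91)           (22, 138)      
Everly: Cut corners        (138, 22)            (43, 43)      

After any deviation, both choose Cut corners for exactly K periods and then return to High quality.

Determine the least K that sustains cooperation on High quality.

No profitable deviation requires (91−43)(β+…+β^K) ≥ 138−91, i.e. β+…+β^K ≥ 47/48 ≈ 0.9792.
With β = 7/10, the partial sums are K=1: 0.7000, K=2: 1.1900.
K = 2 is the first length at which the sum reaches 0.9792.

2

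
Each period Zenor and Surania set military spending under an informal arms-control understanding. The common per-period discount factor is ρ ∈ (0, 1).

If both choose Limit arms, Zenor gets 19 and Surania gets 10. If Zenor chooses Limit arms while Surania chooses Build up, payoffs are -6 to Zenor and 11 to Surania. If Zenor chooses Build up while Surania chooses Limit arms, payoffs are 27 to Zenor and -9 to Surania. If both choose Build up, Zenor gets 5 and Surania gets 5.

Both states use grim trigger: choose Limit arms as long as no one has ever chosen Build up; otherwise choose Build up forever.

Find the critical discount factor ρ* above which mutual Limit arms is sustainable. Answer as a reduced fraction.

Zenor: cooperation gives 19 each period; deviation gives 27 once then 5 forever.
  19/(1−ρ) ≥ 27 + 5ρ/(1−ρ) ⇒ ρ ≥ 8/22 = 4/11.
Surania: cooperation gives 10 each period; deviation gives 11 once then 5 forever.
  ρ ≥ 1/6.
Both must hold, so the binding constraint is Zenor's: ρ ≥ 4/11.

4/11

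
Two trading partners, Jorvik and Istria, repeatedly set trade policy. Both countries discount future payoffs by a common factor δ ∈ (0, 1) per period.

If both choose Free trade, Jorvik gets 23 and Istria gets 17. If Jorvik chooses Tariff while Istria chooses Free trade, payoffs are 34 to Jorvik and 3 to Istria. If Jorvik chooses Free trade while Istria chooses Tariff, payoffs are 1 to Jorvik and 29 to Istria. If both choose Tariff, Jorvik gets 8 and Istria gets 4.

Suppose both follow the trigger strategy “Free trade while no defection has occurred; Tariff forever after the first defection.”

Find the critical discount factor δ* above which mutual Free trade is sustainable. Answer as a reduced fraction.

For Jorvik: deviation gain 34−23 = 11, per-period punishment loss 23−8 = 15. IC gives δ ≥ 11/26.
For Istria: gain 12, loss 13 per period, so δ ≥ 12/25.
The tighter constraint is Istria's, so cooperation needs δ ≥ 12/25.

12/25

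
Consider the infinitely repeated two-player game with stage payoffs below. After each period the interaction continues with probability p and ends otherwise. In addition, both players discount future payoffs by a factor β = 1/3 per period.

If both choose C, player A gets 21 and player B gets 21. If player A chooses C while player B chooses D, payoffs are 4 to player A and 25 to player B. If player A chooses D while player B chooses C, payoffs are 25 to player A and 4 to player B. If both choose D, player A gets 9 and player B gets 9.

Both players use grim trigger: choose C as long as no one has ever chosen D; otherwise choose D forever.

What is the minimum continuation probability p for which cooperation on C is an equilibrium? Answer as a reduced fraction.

Expected continuation weight on next period's payoff is β·p = 1/3·p, which plays the role of the discount factor.
Cooperation requires 1/3·p ≥ (25−21)/(25−9) = 1/4, hence p ≥ 3/4.

3/4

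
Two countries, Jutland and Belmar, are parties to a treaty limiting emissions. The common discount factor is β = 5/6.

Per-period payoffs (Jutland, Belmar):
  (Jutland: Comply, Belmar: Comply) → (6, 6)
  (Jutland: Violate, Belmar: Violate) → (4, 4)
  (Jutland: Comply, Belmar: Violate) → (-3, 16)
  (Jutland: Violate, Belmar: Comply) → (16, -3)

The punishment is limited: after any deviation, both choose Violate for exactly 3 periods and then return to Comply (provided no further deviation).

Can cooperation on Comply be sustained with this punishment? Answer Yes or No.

No

Comparing payoff streams over the 4 periods until play realigns: cooperate → 6(1+β+…+β^3); deviate → 16 + 4(β+…+β^3).
Cooperation is sustained iff (6−4)(β+…+β^3) ≥ 16−6.
β+…+β^3 = 5/6·(1−(5/6)^3)/(1−5/6) = 2.1065, and (16−6)/(6−4) = 5.0000.
2.1065 < 5.0000, so cooperation is not sustainable.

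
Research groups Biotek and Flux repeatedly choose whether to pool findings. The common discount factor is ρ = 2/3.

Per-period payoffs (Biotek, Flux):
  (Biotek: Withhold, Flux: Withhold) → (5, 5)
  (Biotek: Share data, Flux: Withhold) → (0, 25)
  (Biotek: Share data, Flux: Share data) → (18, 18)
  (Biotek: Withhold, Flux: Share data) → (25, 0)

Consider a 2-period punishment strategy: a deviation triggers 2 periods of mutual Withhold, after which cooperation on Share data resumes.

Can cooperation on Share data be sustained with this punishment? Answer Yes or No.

Yes

IC: ρ+…+ρ^2 ≥ (25−18)/(18−5) = 7/13.
At ρ = 2/3: partial sum = 1.1111 ≥ 0.5385. Cooperation sustainable.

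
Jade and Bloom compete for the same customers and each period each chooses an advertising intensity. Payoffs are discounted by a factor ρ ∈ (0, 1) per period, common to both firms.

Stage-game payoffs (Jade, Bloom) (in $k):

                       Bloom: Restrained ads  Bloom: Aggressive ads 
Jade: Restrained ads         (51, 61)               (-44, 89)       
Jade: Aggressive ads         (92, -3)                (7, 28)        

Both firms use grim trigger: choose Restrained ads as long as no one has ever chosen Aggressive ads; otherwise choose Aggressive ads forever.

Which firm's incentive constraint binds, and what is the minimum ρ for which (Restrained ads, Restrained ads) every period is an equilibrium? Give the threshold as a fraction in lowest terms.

Jade; ρ ≥ 41/85

Jade's threshold: (92−51)/(92−7) = 41/85.
Bloom's threshold: (89−61)/(89−28) = 28/61.
41/85 > 28/61, so Jade binds and ρ* = 41/85.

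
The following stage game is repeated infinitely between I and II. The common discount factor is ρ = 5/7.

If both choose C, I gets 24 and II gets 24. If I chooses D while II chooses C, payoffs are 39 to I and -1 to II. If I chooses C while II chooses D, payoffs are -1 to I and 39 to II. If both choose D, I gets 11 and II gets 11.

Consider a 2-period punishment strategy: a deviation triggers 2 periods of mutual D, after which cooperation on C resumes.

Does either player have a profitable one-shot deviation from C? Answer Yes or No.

Comparing payoff streams over the 3 periods until play realigns: cooperate → 24(1+ρ+…+ρ^2); deviate → 39 + 11(ρ+…+ρ^2).
Cooperation is sustained iff (24−11)(ρ+…+ρ^2) ≥ 39−24.
ρ+…+ρ^2 = 5/7·(1−(5/7)^2)/(1−5/7) = 1.2245, and (39−24)/(24−11) = 1.1538.
1.2245 ≥ 1.1538, so cooperation is sustainable.

No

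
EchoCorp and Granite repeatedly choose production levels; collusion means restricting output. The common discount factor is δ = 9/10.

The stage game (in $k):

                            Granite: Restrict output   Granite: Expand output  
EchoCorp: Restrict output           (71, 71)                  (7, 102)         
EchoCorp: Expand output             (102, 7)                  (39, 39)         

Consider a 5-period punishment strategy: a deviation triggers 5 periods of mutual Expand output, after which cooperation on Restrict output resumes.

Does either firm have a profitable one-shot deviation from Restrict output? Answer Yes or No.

IC: δ+…+δ^5 ≥ (102−71)/(71−39) = 31/32.
At δ = 9/10: partial sum = 3.6856 ≥ 0.9688. Cooperation sustainable.

No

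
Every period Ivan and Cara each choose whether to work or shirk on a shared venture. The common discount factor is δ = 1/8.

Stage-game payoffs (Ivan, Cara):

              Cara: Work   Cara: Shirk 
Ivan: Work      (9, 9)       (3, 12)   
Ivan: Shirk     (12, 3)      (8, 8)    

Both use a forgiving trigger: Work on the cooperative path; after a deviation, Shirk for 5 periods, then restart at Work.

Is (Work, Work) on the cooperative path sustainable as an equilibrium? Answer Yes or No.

No

A one-shot deviation gives 12 now, then 8 for 5 periods, then back to 9.
Gain from deviating: (12−9) today; loss: (9−8) in each of the next 5 periods.
No-deviation condition: (9−8)(δ+…+δ^5) ≥ 12−9, i.e. δ+…+δ^5 ≥ 3.
At δ = 1/8: δ+…+δ^5 = 0.1429 < 3.0000.
So cooperation is not sustainable.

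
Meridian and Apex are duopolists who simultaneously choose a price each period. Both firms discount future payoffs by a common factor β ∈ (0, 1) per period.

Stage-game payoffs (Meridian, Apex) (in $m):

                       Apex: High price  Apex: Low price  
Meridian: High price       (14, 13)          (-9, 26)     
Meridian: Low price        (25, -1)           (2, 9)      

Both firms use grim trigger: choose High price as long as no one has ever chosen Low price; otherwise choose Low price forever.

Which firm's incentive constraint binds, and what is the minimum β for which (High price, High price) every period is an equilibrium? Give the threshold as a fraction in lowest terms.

Apex; β ≥ 13/17

Meridian: cooperation gives 14 each period; deviation gives 25 once then 2 forever.
  14/(1−β) ≥ 25 + 2β/(1−β) ⇒ β ≥ 11/23.
Apex: cooperation gives 13 each period; deviation gives 26 once then 9 forever.
  β ≥ 13/17.
Both must hold, so the binding constraint is Apex's: β ≥ 13/17.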